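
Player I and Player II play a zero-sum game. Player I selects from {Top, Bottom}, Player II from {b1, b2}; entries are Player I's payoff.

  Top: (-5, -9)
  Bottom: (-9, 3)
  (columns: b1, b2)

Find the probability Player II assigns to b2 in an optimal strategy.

Row minima: Top → -9, Bottom → -9; maximin = -9.
Column maxima: b1 → -5, b2 → 3; minimax = -5.
-9 ≠ -5, so there is no saddle point; optimal play is mixed.
Let Player I play Top with probability p. Expected payoff against b1: (-5)p + (-9)(1−p) = 4p − 9; against b2: (-9)p + 3(1−p) = −12p + 3.
Setting these equal: 4p − 9 = −12p + 3 ⇒ 16p = 12 ⇒ p = 3/4, and the value is (4)·(3/4) − 9 = -6.
For Player II: with q = P(b1), equating Top's and Bottom's payoffs gives 4q − 9 = −12q + 3 ⇒ q = 3/4.

1/4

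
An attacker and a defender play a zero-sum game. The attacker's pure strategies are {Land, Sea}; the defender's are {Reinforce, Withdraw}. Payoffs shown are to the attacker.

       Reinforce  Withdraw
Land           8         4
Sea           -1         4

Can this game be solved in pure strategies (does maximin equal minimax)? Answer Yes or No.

Row minima: Land → 4, Sea → -1; maximin = 4.
Column maxima: Reinforce → 8, Withdraw → 4; minimax = 4.
maximin = minimax = 4, so a saddle point exists.

Yes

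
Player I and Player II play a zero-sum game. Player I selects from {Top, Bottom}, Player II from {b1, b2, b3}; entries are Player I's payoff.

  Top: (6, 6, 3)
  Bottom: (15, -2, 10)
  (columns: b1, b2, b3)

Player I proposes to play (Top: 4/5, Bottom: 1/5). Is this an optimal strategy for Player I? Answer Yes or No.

Against b1 this mix gives (4/5)·6 + (1/5)·15 = 39/5.
Against b2 this mix gives (4/5)·6 + (1/5)·(-2) = 22/5.
Against b3 this mix gives (4/5)·3 + (1/5)·10 = 22/5.
All of Player II's active replies (b2, b3) yield 22/5, and no column does worse for Player I. The mix makes Player II indifferent and guarantees 22/5, so it is optimal.

Yes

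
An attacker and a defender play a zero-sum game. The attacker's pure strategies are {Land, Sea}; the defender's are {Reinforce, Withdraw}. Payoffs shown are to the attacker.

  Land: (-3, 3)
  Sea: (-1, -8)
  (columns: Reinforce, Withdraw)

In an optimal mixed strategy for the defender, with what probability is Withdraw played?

Row minima: Land → -3, Sea → -8; maximin = -3.
Column maxima: Reinforce → -1, Withdraw → 3; minimax = -1.
-3 ≠ -1, so there is no saddle point; optimal play is mixed.
Let the attacker play Land with probability p. Expected payoff against Reinforce: (-3)p + (-1)(1−p) = −2p − 1; against Withdraw: 3p + (-8)(1−p) = 11p − 8.
Setting these equal: −2p − 1 = 11p − 8 ⇒ −13p = -7 ⇒ p = 7/13, and the value is (-2)·(7/13) − 1 = -27/13.
For the defender: with q = P(Reinforce), equating Land's and Sea's payoffs gives −6q + 3 = 7q − 8 ⇒ q = 11/13.

2/13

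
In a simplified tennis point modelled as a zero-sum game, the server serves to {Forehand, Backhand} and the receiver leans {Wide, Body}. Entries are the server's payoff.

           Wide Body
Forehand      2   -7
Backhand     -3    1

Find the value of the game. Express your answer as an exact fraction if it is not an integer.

-19/13

Row minima: Forehand → -7, Backhand → -3; maximin = -3.
Column maxima: Wide → 2, Body → 1; minimax = 1.
-3 ≠ 1, so there is no saddle point; optimal play is mixed.
Let the server play Forehand with probability p. Expected payoff against Wide: 2p + (-3)(1−p) = 5p − 3; against Body: (-7)p + 1(1−p) = −8p + 1.
Setting these equal: 5p − 3 = −8p + 1 ⇒ 13p = 4 ⇒ p = 4/13, and the value is (5)·(4/13) − 3 = -19/13.
For the receiver: with q = P(Wide), equating Forehand's and Backhand's payoffs gives 9q − 7 = −4q + 1 ⇒ q = 8/13.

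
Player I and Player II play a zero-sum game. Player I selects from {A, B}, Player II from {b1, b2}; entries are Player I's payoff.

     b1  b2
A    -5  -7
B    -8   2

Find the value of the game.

-11/2

Row minima: A → -7, B → -8; maximin = -7.
Column maxima: b1 → -5, b2 → 2; minimax = -5.
-7 ≠ -5, so there is no saddle point; optimal play is mixed.
Let Player I play A with probability p. Expected payoff against b1: (-5)p + (-8)(1−p) = 3p − 8; against b2: (-7)p + 2(1−p) = −9p + 2.
Setting these equal: 3p − 8 = −9p + 2 ⇒ 12p = 10 ⇒ p = 5/6, and the value is (3)·(5/6) − 8 = -11/2.
For Player II: with q = P(b1), equating A's and B's payoffs gives 2q − 7 = −10q + 2 ⇒ q = 3/4.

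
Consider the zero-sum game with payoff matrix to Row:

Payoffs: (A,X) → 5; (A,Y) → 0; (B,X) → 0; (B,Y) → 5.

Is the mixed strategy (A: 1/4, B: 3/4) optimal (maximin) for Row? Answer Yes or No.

No

Against X this mix gives (1/4)·5 + (3/4)·0 = 5/4.
Against Y this mix gives (1/4)·0 + (3/4)·5 = 15/4.
Column will play X, holding Row to 5/4. Shifting weight toward the row that does better against X would raise this floor (the equalizing mix achieves 5/2 against both X and Y), so the proposed strategy is not optimal.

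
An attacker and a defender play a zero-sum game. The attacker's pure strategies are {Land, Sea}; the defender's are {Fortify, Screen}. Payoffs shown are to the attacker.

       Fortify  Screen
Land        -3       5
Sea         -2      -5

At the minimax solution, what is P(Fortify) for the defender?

Row minima: Land → -3, Sea → -5; maximin = -3.
Column maxima: Fortify → -2, Screen → 5; minimax = -2.
-3 ≠ -2, so there is no saddle point; optimal play is mixed.
Let the attacker play Land with probability p. Expected payoff against Fortify: (-3)p + (-2)(1−p) = −p − 2; against Screen: 5p + (-5)(1−p) = 10p − 5.
Setting these equal: −p − 2 = 10p − 5 ⇒ −11p = -3 ⇒ p = 3/11, and the value is (-1)·(3/11) − 2 = -25/11.
For the defender: with q = P(Fortify), equating Land's and Sea's payoffs gives −8q + 5 = 3q − 5 ⇒ q = 10/11.

10/11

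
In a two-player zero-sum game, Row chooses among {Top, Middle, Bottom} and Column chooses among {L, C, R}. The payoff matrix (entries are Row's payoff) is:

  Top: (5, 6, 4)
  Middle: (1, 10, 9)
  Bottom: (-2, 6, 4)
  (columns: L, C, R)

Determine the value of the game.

Row minima: Top → 4, Middle → 1, Bottom → -2; maximin = 4.
Column maxima: L → 5, C → 10, R → 9; minimax = 5.
4 ≠ 5, so there is no saddle point; optimal play is mixed.
Bottom is strictly dominated by Middle, so Row never plays it.
C is strictly dominated by L (it gives Row strictly more in every row), so Column never plays it.
On the remaining 2×2 (Top, Middle vs L, R):
Let Row play Top with probability p. Expected payoff against L: 5p + 1(1−p) = 4p + 1; against R: 4p + 9(1−p) = −5p + 9.
Setting these equal: 4p + 1 = −5p + 9 ⇒ 9p = 8 ⇒ p = 8/9, and the value is (4)·(8/9) + 1 = 41/9.
For Column: with q = P(L), equating Top's and Middle's payoffs gives q + 4 = −8q + 9 ⇒ q = 5/9.

41/9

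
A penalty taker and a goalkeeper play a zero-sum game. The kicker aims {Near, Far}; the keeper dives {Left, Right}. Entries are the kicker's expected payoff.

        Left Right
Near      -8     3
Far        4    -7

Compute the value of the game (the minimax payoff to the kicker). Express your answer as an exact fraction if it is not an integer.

Row minima: Near → -8, Far → -7; maximin = -7.
Column maxima: Left → 4, Right → 3; minimax = 3.
-7 ≠ 3, so there is no saddle point; optimal play is mixed.
Let the kicker play Near with probability p. Expected payoff against Left: (-8)p + 4(1−p) = −12p + 4; against Right: 3p + (-7)(1−p) = 10p − 7.
Setting these equal: −12p + 4 = 10p − 7 ⇒ −22p = -11 ⇒ p = 1/2, and the value is (-12)·(1/2) + 4 = -2.
For the keeper: with q = P(Left), equating Near's and Far's payoffs gives −11q + 3 = 11q − 7 ⇒ q = 5/11.

-2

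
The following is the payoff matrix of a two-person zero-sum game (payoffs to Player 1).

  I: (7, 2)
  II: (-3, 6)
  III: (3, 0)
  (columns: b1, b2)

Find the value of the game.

Row minima: I → 2, II → -3, III → 0; maximin = 2.
Column maxima: b1 → 7, b2 → 6; minimax = 6.
2 ≠ 6, so there is no saddle point; optimal play is mixed.
III is strictly dominated by I, so Player 1 never plays it.
On the remaining 2×2 (I, II vs b1, b2):
Let Player 1 play I with probability p. Expected payoff against b1: 7p + (-3)(1−p) = 10p − 3; against b2: 2p + 6(1−p) = −4p + 6.
Setting these equal: 10p − 3 = −4p + 6 ⇒ 14p = 9 ⇒ p = 9/14, and the value is (10)·(9/14) − 3 = 24/7.
For Player 2: with q = P(b1), equating I's and II's payoffs gives 5q + 2 = −9q + 6 ⇒ q = 2/7.

24/7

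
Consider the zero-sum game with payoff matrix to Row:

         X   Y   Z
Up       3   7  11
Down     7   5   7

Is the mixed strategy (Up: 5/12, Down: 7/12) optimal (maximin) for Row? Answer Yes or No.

No

Against X this mix gives (5/12)·3 + (7/12)·7 = 16/3.
Against Y this mix gives (5/12)·7 + (7/12)·5 = 35/6.
Against Z this mix gives (5/12)·11 + (7/12)·7 = 26/3.
Column will play X, holding Row to 16/3. Shifting weight toward the row that does better against X would raise this floor (the equalizing mix achieves 17/3 against both X and Y), so the proposed strategy is not optimal.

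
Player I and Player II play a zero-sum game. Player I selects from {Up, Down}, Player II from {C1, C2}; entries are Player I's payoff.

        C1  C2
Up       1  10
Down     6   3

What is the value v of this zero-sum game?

Row minima: Up → 1, Down → 3; maximin = 3.
Column maxima: C1 → 6, C2 → 10; minimax = 6.
3 ≠ 6, so there is no saddle point; optimal play is mixed.
Let Player I play Up with probability p. Expected payoff against C1: 1p + 6(1−p) = −5p + 6; against C2: 10p + 3(1−p) = 7p + 3.
Setting these equal: −5p + 6 = 7p + 3 ⇒ −12p = -3 ⇒ p = 1/4, and the value is (-5)·(1/4) + 6 = 19/4.
For Player II: with q = P(C1), equating Up's and Down's payoffs gives −9q + 10 = 3q + 3 ⇒ q = 7/12.

19/4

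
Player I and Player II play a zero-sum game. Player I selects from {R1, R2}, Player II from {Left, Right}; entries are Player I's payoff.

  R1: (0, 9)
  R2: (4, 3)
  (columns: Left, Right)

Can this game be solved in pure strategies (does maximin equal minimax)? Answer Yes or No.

Row minima: R1 → 0, R2 → 3; maximin = 3.
Column maxima: Left → 4, Right → 9; minimax = 4.
3 ≠ 4, so no pure-strategy equilibrium exists.

No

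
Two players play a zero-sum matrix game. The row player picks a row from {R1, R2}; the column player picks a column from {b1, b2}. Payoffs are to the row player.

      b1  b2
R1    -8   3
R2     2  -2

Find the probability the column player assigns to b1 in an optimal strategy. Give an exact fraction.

1/3

Row minima: R1 → -8, R2 → -2; maximin = -2.
Column maxima: b1 → 2, b2 → 3; minimax = 2.
-2 ≠ 2, so there is no saddle point; optimal play is mixed.
Let the row player play R1 with probability p. Expected payoff against b1: (-8)p + 2(1−p) = −10p + 2; against b2: 3p + (-2)(1−p) = 5p − 2.
Setting these equal: −10p + 2 = 5p − 2 ⇒ −15p = -4 ⇒ p = 4/15, and the value is (-10)·(4/15) + 2 = -2/3.
For the column player: with q = P(b1), equating R1's and R2's payoffs gives −11q + 3 = 4q − 2 ⇒ q = 1/3.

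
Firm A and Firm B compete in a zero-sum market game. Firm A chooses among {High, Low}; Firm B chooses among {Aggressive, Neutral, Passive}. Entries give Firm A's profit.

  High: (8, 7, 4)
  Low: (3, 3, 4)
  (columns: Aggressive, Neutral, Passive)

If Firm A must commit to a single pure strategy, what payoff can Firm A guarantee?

4

Row minima: High → 4, Low → 3.
The best of these is 4.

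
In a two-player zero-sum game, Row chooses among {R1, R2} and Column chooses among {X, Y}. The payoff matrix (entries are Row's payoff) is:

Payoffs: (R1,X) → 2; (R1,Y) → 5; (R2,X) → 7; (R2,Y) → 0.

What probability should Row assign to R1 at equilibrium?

7/10

Row minima: R1 → 2, R2 → 0; maximin = 2.
Column maxima: X → 7, Y → 5; minimax = 5.
2 ≠ 5, so there is no saddle point; optimal play is mixed.
Let Row play R1 with probability p. Expected payoff against X: 2p + 7(1−p) = −5p + 7; against Y: 5p + 0(1−p) = 5p.
Setting these equal: −5p + 7 = 5p ⇒ −10p = -7 ⇒ p = 7/10, and the value is (-5)·(7/10) + 7 = 7/2.
For Column: with q = P(X), equating R1's and R2's payoffs gives −3q + 5 = 7q ⇒ q = 1/2.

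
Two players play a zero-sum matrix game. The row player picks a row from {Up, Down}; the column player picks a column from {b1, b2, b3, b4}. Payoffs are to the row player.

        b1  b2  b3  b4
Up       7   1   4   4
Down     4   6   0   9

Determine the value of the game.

Row minima: Up → 1, Down → 0; maximin = 1.
Column maxima: b1 → 7, b2 → 6, b3 → 4, b4 → 9; minimax = 4.
1 ≠ 4, so there is no saddle point; optimal play is mixed.
b1 is strictly dominated by b3 (it gives the row player strictly more in every row), so the column player never plays it.
b4 is strictly dominated by b2 (it gives the row player strictly more in every row), so the column player never plays it.
On the remaining 2×2 (Up, Down vs b2, b3):
Let the row player play Up with probability p. Expected payoff against b2: 1p + 6(1−p) = −5p + 6; against b3: 4p + 0(1−p) = 4p.
Setting these equal: −5p + 6 = 4p ⇒ −9p = -6 ⇒ p = 2/3, and the value is (-5)·(2/3) + 6 = 8/3.
For the column player: with q = P(b2), equating Up's and Down's payoffs gives −3q + 4 = 6q ⇒ q = 4/9.

8/3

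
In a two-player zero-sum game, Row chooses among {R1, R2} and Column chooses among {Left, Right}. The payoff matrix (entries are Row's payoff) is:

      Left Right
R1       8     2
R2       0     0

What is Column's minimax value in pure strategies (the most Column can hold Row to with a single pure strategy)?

Column maxima: Left → 8, Right → 2.
The smallest of these is 2.

2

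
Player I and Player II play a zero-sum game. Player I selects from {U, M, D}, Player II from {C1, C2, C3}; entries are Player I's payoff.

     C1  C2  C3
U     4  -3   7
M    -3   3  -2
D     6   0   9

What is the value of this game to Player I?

Row minima: U → -3, M → -3, D → 0; maximin = 0.
Column maxima: C1 → 6, C2 → 3, C3 → 9; minimax = 3.
0 ≠ 3, so there is no saddle point; optimal play is mixed.
U is strictly dominated by D, so Player I never plays it.
C3 is strictly dominated by C1 (it gives Player I strictly more in every row), so Player II never plays it.
On the remaining 2×2 (M, D vs C1, C2):
Let Player I play M with probability p. Expected payoff against C1: (-3)p + 6(1−p) = −9p + 6; against C2: 3p + 0(1−p) = 3p.
Setting these equal: −9p + 6 = 3p ⇒ −12p = -6 ⇒ p = 1/2, and the value is (-9)·(1/2) + 6 = 3/2.
For Player II: with q = P(C1), equating M's and D's payoffs gives −6q + 3 = 6q ⇒ q = 1/4.

3/2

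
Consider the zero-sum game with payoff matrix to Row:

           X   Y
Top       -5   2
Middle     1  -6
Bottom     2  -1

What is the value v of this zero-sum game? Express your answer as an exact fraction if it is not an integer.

-1/10

Row minima: Top → -5, Middle → -6, Bottom → -1; maximin = -1.
Column maxima: X → 2, Y → 2; minimax = 2.
-1 ≠ 2, so there is no saddle point; optimal play is mixed.
Middle is strictly dominated by Bottom, so Row never plays it.
On the remaining 2×2 (Top, Bottom vs X, Y):
Let Row play Top with probability p. Expected payoff against X: (-5)p + 2(1−p) = −7p + 2; against Y: 2p + (-1)(1−p) = 3p − 1.
Setting these equal: −7p + 2 = 3p − 1 ⇒ −10p = -3 ⇒ p = 3/10, and the value is (-7)·(3/10) + 2 = -1/10.
For Column: with q = P(X), equating Top's and Bottom's payoffs gives −7q + 2 = 3q − 1 ⇒ q = 3/10.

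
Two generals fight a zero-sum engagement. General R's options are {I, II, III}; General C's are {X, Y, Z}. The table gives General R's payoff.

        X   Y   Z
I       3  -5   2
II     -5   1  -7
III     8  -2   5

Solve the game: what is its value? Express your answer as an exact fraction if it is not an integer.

-3/5

Row minima: I → -5, II → -7, III → -2; maximin = -2.
Column maxima: X → 8, Y → 1, Z → 5; minimax = 1.
-2 ≠ 1, so there is no saddle point; optimal play is mixed.
I is strictly dominated by III, so General R never plays it.
X is strictly dominated by Z (it gives General R strictly more in every row), so General C never plays it.
On the remaining 2×2 (II, III vs Y, Z):
Let General R play II with probability p. Expected payoff against Y: 1p + (-2)(1−p) = 3p − 2; against Z: (-7)p + 5(1−p) = −12p + 5.
Setting these equal: 3p − 2 = −12p + 5 ⇒ 15p = 7 ⇒ p = 7/15, and the value is (3)·(7/15) − 2 = -3/5.
For General C: with q = P(Y), equating II's and III's payoffs gives 8q − 7 = −7q + 5 ⇒ q = 4/5.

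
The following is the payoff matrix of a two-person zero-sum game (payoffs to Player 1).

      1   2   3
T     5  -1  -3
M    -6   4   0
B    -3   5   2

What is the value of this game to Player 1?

1/13

Row minima: T → -3, M → -6, B → -3; maximin = -3.
Column maxima: 1 → 5, 2 → 5, 3 → 2; minimax = 2.
-3 ≠ 2, so there is no saddle point; optimal play is mixed.
M is strictly dominated by B, so Player 1 never plays it.
2 is strictly dominated by 3 (it gives Player 1 strictly more in every row), so Player 2 never plays it.
On the remaining 2×2 (T, B vs 1, 3):
Let Player 1 play T with probability p. Expected payoff against 1: 5p + (-3)(1−p) = 8p − 3; against 3: (-3)p + 2(1−p) = −5p + 2.
Setting these equal: 8p − 3 = −5p + 2 ⇒ 13p = 5 ⇒ p = 5/13, and the value is (8)·(5/13) − 3 = 1/13.
For Player 2: with q = P(1), equating T's and B's payoffs gives 8q − 3 = −5q + 2 ⇒ q = 5/13.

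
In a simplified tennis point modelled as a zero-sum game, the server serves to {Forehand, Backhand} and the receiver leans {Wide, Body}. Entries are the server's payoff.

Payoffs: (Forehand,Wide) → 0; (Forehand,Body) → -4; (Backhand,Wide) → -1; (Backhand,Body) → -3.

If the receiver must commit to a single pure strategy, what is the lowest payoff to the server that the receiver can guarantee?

-3

Column maxima: Wide → 0, Body → -3.
The smallest of these is -3.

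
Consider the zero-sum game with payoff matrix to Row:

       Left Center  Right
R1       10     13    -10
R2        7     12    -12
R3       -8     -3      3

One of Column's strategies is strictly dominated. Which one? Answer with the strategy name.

Left holds Row's payoff strictly below Center in every row: 10 < 13, 7 < 12, -8 < -3.
So Center is strictly dominated for Column.

Center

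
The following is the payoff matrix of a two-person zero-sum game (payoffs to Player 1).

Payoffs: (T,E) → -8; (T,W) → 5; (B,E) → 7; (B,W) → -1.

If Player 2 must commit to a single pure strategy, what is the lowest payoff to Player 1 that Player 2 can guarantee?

Column maxima: E → 7, W → 5.
The smallest of these is 5.

5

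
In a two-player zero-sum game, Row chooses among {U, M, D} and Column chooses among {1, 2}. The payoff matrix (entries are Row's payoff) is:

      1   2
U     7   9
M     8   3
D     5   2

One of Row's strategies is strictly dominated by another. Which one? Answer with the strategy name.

D

U gives a strictly higher payoff than D against every column: 7 > 5, 9 > 2.
So D is strictly dominated and Row never plays it.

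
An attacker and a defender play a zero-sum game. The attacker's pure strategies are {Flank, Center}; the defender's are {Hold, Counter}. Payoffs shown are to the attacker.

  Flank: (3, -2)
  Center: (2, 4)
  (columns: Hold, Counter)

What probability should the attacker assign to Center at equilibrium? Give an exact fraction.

5/7

Row minima: Flank → -2, Center → 2; maximin = 2.
Column maxima: Hold → 3, Counter → 4; minimax = 3.
2 ≠ 3, so there is no saddle point; optimal play is mixed.
Let the attacker play Flank with probability p. Expected payoff against Hold: 3p + 2(1−p) = p + 2; against Counter: (-2)p + 4(1−p) = −6p + 4.
Setting these equal: p + 2 = −6p + 4 ⇒ 7p = 2 ⇒ p = 2/7, and the value is (1)·(2/7) + 2 = 16/7.
For the defender: with q = P(Hold), equating Flank's and Center's payoffs gives 5q − 2 = −2q + 4 ⇒ q = 6/7.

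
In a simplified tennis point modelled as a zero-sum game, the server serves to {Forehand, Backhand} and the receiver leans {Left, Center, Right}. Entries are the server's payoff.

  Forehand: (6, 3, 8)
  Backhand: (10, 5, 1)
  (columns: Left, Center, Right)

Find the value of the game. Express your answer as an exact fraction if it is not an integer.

Row minima: Forehand → 3, Backhand → 1; maximin = 3.
Column maxima: Left → 10, Center → 5, Right → 8; minimax = 5.
3 ≠ 5, so there is no saddle point; optimal play is mixed.
Left is strictly dominated by Center (it gives the server strictly more in every row), so the receiver never plays it.
On the remaining 2×2 (Forehand, Backhand vs Center, Right):
Let the server play Forehand with probability p. Expected payoff against Center: 3p + 5(1−p) = −2p + 5; against Right: 8p + 1(1−p) = 7p + 1.
Setting these equal: −2p + 5 = 7p + 1 ⇒ −9p = -4 ⇒ p = 4/9, and the value is (-2)·(4/9) + 5 = 37/9.
For the receiver: with q = P(Center), equating Forehand's and Backhand's payoffs gives −5q + 8 = 4q + 1 ⇒ q = 7/9.

37/9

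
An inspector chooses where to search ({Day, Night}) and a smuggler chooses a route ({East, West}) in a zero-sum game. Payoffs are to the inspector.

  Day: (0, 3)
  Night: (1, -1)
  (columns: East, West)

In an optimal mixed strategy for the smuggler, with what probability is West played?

1/5

Row minima: Day → 0, Night → -1; maximin = 0.
Column maxima: East → 1, West → 3; minimax = 1.
0 ≠ 1, so there is no saddle point; optimal play is mixed.
Let the inspector play Day with probability p. Expected payoff against East: 0p + 1(1−p) = −p + 1; against West: 3p + (-1)(1−p) = 4p − 1.
Setting these equal: −p + 1 = 4p − 1 ⇒ −5p = -2 ⇒ p = 2/5, and the value is (-1)·(2/5) + 1 = 3/5.
For the smuggler: with q = P(East), equating Day's and Night's payoffs gives −3q + 3 = 2q − 1 ⇒ q = 4/5.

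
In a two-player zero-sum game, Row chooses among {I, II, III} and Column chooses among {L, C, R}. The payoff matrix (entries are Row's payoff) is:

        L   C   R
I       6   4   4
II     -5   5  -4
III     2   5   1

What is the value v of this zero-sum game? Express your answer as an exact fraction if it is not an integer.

Row minima: I → 4, II → -5, III → 1; maximin = 4.
Column maxima: L → 6, C → 5, R → 4; minimax = 4.
Since maximin = minimax = 4, there is a saddle point and the value is 4.

4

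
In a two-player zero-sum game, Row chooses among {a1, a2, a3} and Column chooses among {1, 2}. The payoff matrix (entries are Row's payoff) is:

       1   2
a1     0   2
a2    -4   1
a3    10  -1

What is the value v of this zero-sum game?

20/13

Row minima: a1 → 0, a2 → -4, a3 → -1; maximin = 0.
Column maxima: 1 → 10, 2 → 2; minimax = 2.
0 ≠ 2, so there is no saddle point; optimal play is mixed.
a2 is strictly dominated by a1, so Row never plays it.
On the remaining 2×2 (a1, a3 vs 1, 2):
Let Row play a1 with probability p. Expected payoff against 1: 0p + 10(1−p) = −10p + 10; against 2: 2p + (-1)(1−p) = 3p − 1.
Setting these equal: −10p + 10 = 3p − 1 ⇒ −13p = -11 ⇒ p = 11/13, and the value is (-10)·(11/13) + 10 = 20/13.
For Column: with q = P(1), equating a1's and a3's payoffs gives −2q + 2 = 11q − 1 ⇒ q = 3/13.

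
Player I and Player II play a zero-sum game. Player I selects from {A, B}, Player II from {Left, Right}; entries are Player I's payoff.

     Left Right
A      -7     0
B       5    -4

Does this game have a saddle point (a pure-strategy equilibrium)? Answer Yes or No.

Row minima: A → -7, B → -4; maximin = -4.
Column maxima: Left → 5, Right → 0; minimax = 0.
-4 ≠ 0, so no pure-strategy equilibrium exists.

No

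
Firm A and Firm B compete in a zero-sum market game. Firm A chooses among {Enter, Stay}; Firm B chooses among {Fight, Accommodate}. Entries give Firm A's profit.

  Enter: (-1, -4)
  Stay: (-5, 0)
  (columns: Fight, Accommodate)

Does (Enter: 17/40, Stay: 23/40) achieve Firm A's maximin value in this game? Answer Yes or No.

No

Against Fight this mix gives (17/40)·(-1) + (23/40)·(-5) = -33/10.
Against Accommodate this mix gives (17/40)·(-4) + (23/40)·0 = -17/10.
Firm B will play Fight, holding Firm A to -33/10. Shifting weight toward the row that does better against Fight would raise this floor (the equalizing mix achieves -5/2 against both Fight and Accommodate), so the proposed strategy is not optimal.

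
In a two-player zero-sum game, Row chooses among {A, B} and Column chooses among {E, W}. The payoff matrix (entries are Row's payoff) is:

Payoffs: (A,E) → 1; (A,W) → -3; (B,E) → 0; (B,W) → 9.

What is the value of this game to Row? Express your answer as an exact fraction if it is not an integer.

Row minima: A → -3, B → 0; maximin = 0.
Column maxima: E → 1, W → 9; minimax = 1.
0 ≠ 1, so there is no saddle point; optimal play is mixed.
Let Row play A with probability p. Expected payoff against E: 1p + 0(1−p) = p; against W: (-3)p + 9(1−p) = −12p + 9.
Setting these equal: p = −12p + 9 ⇒ 13p = 9 ⇒ p = 9/13, and the value is (1)·(9/13) = 9/13.
For Column: with q = P(E), equating A's and B's payoffs gives 4q − 3 = −9q + 9 ⇒ q = 12/13.

9/13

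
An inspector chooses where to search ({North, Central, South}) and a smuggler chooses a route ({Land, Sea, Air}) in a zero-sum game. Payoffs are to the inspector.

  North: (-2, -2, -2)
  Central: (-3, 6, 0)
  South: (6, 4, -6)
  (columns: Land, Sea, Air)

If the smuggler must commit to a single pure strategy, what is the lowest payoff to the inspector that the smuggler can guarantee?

0

Column maxima: Land → 6, Sea → 6, Air → 0.
The smallest of these is 0.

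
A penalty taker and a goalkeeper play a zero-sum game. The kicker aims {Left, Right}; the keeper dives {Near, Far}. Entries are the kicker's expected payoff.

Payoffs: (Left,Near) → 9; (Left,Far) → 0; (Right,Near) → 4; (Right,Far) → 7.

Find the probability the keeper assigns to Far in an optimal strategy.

5/12

Row minima: Left → 0, Right → 4; maximin = 4.
Column maxima: Near → 9, Far → 7; minimax = 7.
4 ≠ 7, so there is no saddle point; optimal play is mixed.
Let the kicker play Left with probability p. Expected payoff against Near: 9p + 4(1−p) = 5p + 4; against Far: 0p + 7(1−p) = −7p + 7.
Setting these equal: 5p + 4 = −7p + 7 ⇒ 12p = 3 ⇒ p = 1/4, and the value is (5)·(1/4) + 4 = 21/4.
For the keeper: with q = P(Near), equating Left's and Right's payoffs gives 9q = −3q + 7 ⇒ q = 7/12.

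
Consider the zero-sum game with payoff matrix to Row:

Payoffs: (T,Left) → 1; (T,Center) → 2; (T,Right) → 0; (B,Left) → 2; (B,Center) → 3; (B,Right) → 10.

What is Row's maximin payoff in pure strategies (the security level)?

2

Row minima: T → 0, B → 2.
The best of these is 2.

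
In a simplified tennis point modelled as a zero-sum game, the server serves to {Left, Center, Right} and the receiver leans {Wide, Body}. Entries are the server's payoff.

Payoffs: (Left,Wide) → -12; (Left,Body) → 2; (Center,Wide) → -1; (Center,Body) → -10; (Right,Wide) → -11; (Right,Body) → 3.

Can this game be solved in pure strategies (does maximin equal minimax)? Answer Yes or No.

No

Row minima: Left → -12, Center → -10, Right → -11; maximin = -10.
Column maxima: Wide → -1, Body → 3; minimax = -1.
-10 ≠ -1, so no pure-strategy equilibrium exists.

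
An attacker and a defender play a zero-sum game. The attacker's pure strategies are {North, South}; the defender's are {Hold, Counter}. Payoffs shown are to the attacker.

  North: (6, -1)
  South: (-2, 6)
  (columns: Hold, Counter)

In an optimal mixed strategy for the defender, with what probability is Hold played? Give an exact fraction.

Row minima: North → -1, South → -2; maximin = -1.
Column maxima: Hold → 6, Counter → 6; minimax = 6.
-1 ≠ 6, so there is no saddle point; optimal play is mixed.
Let the attacker play North with probability p. Expected payoff against Hold: 6p + (-2)(1−p) = 8p − 2; against Counter: (-1)p + 6(1−p) = −7p + 6.
Setting these equal: 8p − 2 = −7p + 6 ⇒ 15p = 8 ⇒ p = 8/15, and the value is (8)·(8/15) − 2 = 34/15.
For the defender: with q = P(Hold), equating North's and South's payoffs gives 7q − 1 = −8q + 6 ⇒ q = 7/15.

7/15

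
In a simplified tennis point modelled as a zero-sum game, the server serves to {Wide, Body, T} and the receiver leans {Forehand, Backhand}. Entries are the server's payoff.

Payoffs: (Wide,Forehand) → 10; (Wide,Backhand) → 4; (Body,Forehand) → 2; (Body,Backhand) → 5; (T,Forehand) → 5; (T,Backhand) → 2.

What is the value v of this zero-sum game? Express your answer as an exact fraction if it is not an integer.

Row minima: Wide → 4, Body → 2, T → 2; maximin = 4.
Column maxima: Forehand → 10, Backhand → 5; minimax = 5.
4 ≠ 5, so there is no saddle point; optimal play is mixed.
T is strictly dominated by Wide, so the server never plays it.
On the remaining 2×2 (Wide, Body vs Forehand, Backhand):
Let the server play Wide with probability p. Expected payoff against Forehand: 10p + 2(1−p) = 8p + 2; against Backhand: 4p + 5(1−p) = −p + 5.
Setting these equal: 8p + 2 = −p + 5 ⇒ 9p = 3 ⇒ p = 1/3, and the value is (8)·(1/3) + 2 = 14/3.
For the receiver: with q = P(Forehand), equating Wide's and Body's payoffs gives 6q + 4 = −3q + 5 ⇒ q = 1/9.

14/3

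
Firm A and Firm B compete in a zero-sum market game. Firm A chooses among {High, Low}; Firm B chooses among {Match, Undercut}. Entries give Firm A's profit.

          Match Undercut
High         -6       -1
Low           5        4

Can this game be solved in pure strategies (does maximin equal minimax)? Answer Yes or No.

Row minima: High → -6, Low → 4; maximin = 4.
Column maxima: Match → 5, Undercut → 4; minimax = 4.
maximin = minimax = 4, so a saddle point exists.

Yes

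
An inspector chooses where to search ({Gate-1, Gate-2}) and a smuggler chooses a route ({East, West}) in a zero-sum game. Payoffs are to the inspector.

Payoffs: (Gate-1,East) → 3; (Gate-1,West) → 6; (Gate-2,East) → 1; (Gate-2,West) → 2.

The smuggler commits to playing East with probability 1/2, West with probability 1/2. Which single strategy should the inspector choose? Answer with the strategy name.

Expected payoff of Gate-1: (1/2)·3 + (1/2)·6 = 9/2.
Expected payoff of Gate-2: (1/2)·1 + (1/2)·2 = 3/2.
The largest is 9/2, so the inspector's best response is Gate-1.

Gate-1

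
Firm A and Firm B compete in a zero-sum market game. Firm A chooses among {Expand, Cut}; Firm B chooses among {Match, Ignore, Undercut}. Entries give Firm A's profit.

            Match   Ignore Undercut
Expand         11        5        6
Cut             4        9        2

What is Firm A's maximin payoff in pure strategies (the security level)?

Row minima: Expand → 5, Cut → 2.
The best of these is 5.

5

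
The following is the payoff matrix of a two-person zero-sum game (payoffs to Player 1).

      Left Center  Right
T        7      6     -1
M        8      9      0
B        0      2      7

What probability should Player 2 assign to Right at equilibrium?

8/15

Row minima: T → -1, M → 0, B → 0; maximin = 0.
Column maxima: Left → 8, Center → 9, Right → 7; minimax = 7.
0 ≠ 7, so there is no saddle point; optimal play is mixed.
T is strictly dominated by M, so Player 1 never plays it.
With T eliminated, Center is strictly dominated by Left (it gives Player 1 strictly more in every remaining row), so Player 2 never plays it.
On the remaining 2×2 (M, B vs Left, Right):
Let Player 1 play M with probability p. Expected payoff against Left: 8p + 0(1−p) = 8p; against Right: 0p + 7(1−p) = −7p + 7.
Setting these equal: 8p = −7p + 7 ⇒ 15p = 7 ⇒ p = 7/15, and the value is (8)·(7/15) = 56/15.
For Player 2: with q = P(Left), equating M's and B's payoffs gives 8q = −7q + 7 ⇒ q = 7/15.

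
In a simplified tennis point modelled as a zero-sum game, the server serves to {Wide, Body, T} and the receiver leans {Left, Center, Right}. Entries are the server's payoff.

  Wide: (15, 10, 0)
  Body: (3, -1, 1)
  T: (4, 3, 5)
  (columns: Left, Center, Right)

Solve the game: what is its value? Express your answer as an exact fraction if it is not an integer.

25/6

Row minima: Wide → 0, Body → -1, T → 3; maximin = 3.
Column maxima: Left → 15, Center → 10, Right → 5; minimax = 5.
3 ≠ 5, so there is no saddle point; optimal play is mixed.
Body is strictly dominated by T, so the server never plays it.
Left is strictly dominated by Center (it gives the server strictly more in every row), so the receiver never plays it.
On the remaining 2×2 (Wide, T vs Center, Right):
Let the server play Wide with probability p. Expected payoff against Center: 10p + 3(1−p) = 7p + 3; against Right: 0p + 5(1−p) = −5p + 5.
Setting these equal: 7p + 3 = −5p + 5 ⇒ 12p = 2 ⇒ p = 1/6, and the value is (7)·(1/6) + 3 = 25/6.
For the receiver: with q = P(Center), equating Wide's and T's payoffs gives 10q = −2q + 5 ⇒ q = 5/12.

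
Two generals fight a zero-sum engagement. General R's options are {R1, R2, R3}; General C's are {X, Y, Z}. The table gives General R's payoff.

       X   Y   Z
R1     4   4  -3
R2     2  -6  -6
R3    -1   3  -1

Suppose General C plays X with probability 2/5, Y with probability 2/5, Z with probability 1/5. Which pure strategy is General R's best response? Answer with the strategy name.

Expected payoff of R1: (2/5)·4 + (2/5)·4 + (1/5)·(-3) = 13/5.
Expected payoff of R2: (2/5)·2 + (2/5)·(-6) + (1/5)·(-6) = -14/5.
Expected payoff of R3: (2/5)·(-1) + (2/5)·3 + (1/5)·(-1) = 3/5.
The largest is 13/5, so General R's best response is R1.

R1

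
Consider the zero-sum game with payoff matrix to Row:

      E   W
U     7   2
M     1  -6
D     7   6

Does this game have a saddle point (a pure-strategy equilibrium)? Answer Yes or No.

Row minima: U → 2, M → -6, D → 6; maximin = 6.
Column maxima: E → 7, W → 6; minimax = 6.
maximin = minimax = 6, so a saddle point exists.

Yes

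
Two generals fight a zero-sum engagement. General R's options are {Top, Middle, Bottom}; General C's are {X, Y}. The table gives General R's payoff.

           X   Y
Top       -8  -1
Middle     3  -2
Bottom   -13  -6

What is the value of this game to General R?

-19/12

Row minima: Top → -8, Middle → -2, Bottom → -13; maximin = -2.
Column maxima: X → 3, Y → -1; minimax = -1.
-2 ≠ -1, so there is no saddle point; optimal play is mixed.
Bottom is strictly dominated by Top, so General R never plays it.
On the remaining 2×2 (Top, Middle vs X, Y):
Let General R play Top with probability p. Expected payoff against X: (-8)p + 3(1−p) = −11p + 3; against Y: (-1)p + (-2)(1−p) = p − 2.
Setting these equal: −11p + 3 = p − 2 ⇒ −12p = -5 ⇒ p = 5/12, and the value is (-11)·(5/12) + 3 = -19/12.
For General C: with q = P(X), equating Top's and Middle's payoffs gives −7q − 1 = 5q − 2 ⇒ q = 1/12.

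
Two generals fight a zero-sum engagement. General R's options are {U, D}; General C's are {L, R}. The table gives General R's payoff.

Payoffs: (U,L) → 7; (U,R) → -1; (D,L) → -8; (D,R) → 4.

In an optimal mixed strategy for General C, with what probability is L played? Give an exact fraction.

Row minima: U → -1, D → -8; maximin = -1.
Column maxima: L → 7, R → 4; minimax = 4.
-1 ≠ 4, so there is no saddle point; optimal play is mixed.
Let General R play U with probability p. Expected payoff against L: 7p + (-8)(1−p) = 15p − 8; against R: (-1)p + 4(1−p) = −5p + 4.
Setting these equal: 15p − 8 = −5p + 4 ⇒ 20p = 12 ⇒ p = 3/5, and the value is (15)·(3/5) − 8 = 1.
For General C: with q = P(L), equating U's and D's payoffs gives 8q − 1 = −12q + 4 ⇒ q = 1/4.

1/4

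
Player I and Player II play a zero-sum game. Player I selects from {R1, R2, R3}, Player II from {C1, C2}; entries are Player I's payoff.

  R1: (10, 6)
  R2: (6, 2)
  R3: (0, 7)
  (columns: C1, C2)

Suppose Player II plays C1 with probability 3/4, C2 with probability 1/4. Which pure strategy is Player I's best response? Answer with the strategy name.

Expected payoff of R1: (3/4)·10 + (1/4)·6 = 9.
Expected payoff of R2: (3/4)·6 + (1/4)·2 = 5.
Expected payoff of R3: (3/4)·0 + (1/4)·7 = 7/4.
The largest is 9, so Player I's best response is R1.

R1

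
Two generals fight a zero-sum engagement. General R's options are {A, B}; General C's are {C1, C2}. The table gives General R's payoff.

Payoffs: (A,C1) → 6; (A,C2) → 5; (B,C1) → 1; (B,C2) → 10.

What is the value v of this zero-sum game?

11/2

Row minima: A → 5, B → 1; maximin = 5.
Column maxima: C1 → 6, C2 → 10; minimax = 6.
5 ≠ 6, so there is no saddle point; optimal play is mixed.
Let General R play A with probability p. Expected payoff against C1: 6p + 1(1−p) = 5p + 1; against C2: 5p + 10(1−p) = −5p + 10.
Setting these equal: 5p + 1 = −5p + 10 ⇒ 10p = 9 ⇒ p = 9/10, and the value is (5)·(9/10) + 1 = 11/2.
For General C: with q = P(C1), equating A's and B's payoffs gives q + 5 = −9q + 10 ⇒ q = 1/2.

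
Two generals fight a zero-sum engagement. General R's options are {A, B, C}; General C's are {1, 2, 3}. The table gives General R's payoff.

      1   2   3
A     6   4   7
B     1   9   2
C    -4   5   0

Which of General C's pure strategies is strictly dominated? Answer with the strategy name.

1 holds General R's payoff strictly below 3 in every row: 6 < 7, 1 < 2, -4 < 0.
So 3 is strictly dominated for General C.

3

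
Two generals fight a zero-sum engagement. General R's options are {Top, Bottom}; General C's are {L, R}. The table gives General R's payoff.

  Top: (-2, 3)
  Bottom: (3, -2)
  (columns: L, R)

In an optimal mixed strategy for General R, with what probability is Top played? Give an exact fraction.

Row minima: Top → -2, Bottom → -2; maximin = -2.
Column maxima: L → 3, R → 3; minimax = 3.
-2 ≠ 3, so there is no saddle point; optimal play is mixed.
Let General R play Top with probability p. Expected payoff against L: (-2)p + 3(1−p) = −5p + 3; against R: 3p + (-2)(1−p) = 5p − 2.
Setting these equal: −5p + 3 = 5p − 2 ⇒ −10p = -5 ⇒ p = 1/2, and the value is (-5)·(1/2) + 3 = 1/2.
For General C: with q = P(L), equating Top's and Bottom's payoffs gives −5q + 3 = 5q − 2 ⇒ q = 1/2.

1/2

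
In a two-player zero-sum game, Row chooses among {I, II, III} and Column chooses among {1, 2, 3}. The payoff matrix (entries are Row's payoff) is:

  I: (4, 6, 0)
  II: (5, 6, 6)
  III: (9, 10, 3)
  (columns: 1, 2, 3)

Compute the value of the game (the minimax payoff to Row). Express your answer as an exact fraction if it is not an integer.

Row minima: I → 0, II → 5, III → 3; maximin = 5.
Column maxima: 1 → 9, 2 → 10, 3 → 6; minimax = 6.
5 ≠ 6, so there is no saddle point; optimal play is mixed.
I is strictly dominated by III, so Row never plays it.
2 is strictly dominated by 1 (it gives Row strictly more in every row), so Column never plays it.
On the remaining 2×2 (II, III vs 1, 3):
Let Row play II with probability p. Expected payoff against 1: 5p + 9(1−p) = −4p + 9; against 3: 6p + 3(1−p) = 3p + 3.
Setting these equal: −4p + 9 = 3p + 3 ⇒ −7p = -6 ⇒ p = 6/7, and the value is (-4)·(6/7) + 9 = 39/7.
For Column: with q = P(1), equating II's and III's payoffs gives −q + 6 = 6q + 3 ⇒ q = 3/7.

39/7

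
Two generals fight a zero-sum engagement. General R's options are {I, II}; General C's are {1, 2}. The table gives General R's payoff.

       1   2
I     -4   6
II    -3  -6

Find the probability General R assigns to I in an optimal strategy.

3/13

Row minima: I → -4, II → -6; maximin = -4.
Column maxima: 1 → -3, 2 → 6; minimax = -3.
-4 ≠ -3, so there is no saddle point; optimal play is mixed.
Let General R play I with probability p. Expected payoff against 1: (-4)p + (-3)(1−p) = −p − 3; against 2: 6p + (-6)(1−p) = 12p − 6.
Setting these equal: −p − 3 = 12p − 6 ⇒ −13p = -3 ⇒ p = 3/13, and the value is (-1)·(3/13) − 3 = -42/13.
For General C: with q = P(1), equating I's and II's payoffs gives −10q + 6 = 3q − 6 ⇒ q = 12/13.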